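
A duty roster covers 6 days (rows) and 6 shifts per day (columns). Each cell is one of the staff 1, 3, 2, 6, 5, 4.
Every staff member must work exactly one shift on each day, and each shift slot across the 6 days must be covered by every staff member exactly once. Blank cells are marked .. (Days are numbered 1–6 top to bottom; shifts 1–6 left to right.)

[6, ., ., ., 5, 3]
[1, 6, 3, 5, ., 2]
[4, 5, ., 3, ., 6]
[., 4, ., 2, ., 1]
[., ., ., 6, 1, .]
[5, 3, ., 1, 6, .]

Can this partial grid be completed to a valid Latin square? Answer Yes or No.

Day 1, shift 4: day 1 has {3, 6, 5} and shift 4 has {1, 3, 2, 6, 5}, so it must be 4.
Day 2, shift 5: day 2 has {1, 3, 2, 6, 5} and shift 5 has {1, 6, 5}, so it must be 4.
Day 3, shift 5: day 3 has {3, 6, 5, 4} and shift 5 has {1, 6, 5, 4}, so it must be 2.
Day 3, shift 3: day 3 has {3, 2, 6, 5, 4} and shift 3 has {3}, so it must be 1.
Day 1, shift 3: day 1 has {3, 6, 5, 4} and shift 3 has {1, 3}, so it must be 2.
Day 1, shift 2: day 1 has {3, 2, 6, 5, 4} and shift 2 has {3, 6, 5, 4}, so it must be 1.
Day 4, shift 1: day 4 has {1, 2, 4} and shift 1 has {1, 6, 5, 4}, so it must be 3.
Now day 4, shift 5: day 4 together with shift 5 already contain {1, 3, 2, 6, 5, 4} — every symbol — so nothing can go there. The grid has no valid completion.

No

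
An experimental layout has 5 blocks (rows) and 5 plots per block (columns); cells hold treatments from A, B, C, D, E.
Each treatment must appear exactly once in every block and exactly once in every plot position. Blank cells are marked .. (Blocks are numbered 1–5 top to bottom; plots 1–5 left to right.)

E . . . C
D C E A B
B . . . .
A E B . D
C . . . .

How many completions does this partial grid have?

3

Block 1, plot 2: eliminating its block and plot leaves {A, B, D}.
Block 1, plot 3: eliminating its block and plot leaves {A, D}.
Block 1, plot 4: eliminating its block and plot leaves {B, D}.
Block 3, plot 2: eliminating its block and plot leaves {A, D}.
Block 3, plot 3: eliminating its block and plot leaves {A, C, D}.
Block 3, plot 4: eliminating its block and plot leaves {C, D, E}.
Block 3, plot 5: eliminating its block and plot leaves {A, E}.
Block 4, plot 4: eliminating its block and plot leaves {C}.
Block 5, plot 2: eliminating its block and plot leaves {A, B, D}.
Block 5, plot 3: eliminating its block and plot leaves {A, D}.
Block 5, plot 4: eliminating its block and plot leaves {B, D, E}.
Block 5, plot 5: eliminating its block and plot leaves {A, E}.
Enumerating the assignments across these blanks that avoid any block or plot repeat gives 3 completions.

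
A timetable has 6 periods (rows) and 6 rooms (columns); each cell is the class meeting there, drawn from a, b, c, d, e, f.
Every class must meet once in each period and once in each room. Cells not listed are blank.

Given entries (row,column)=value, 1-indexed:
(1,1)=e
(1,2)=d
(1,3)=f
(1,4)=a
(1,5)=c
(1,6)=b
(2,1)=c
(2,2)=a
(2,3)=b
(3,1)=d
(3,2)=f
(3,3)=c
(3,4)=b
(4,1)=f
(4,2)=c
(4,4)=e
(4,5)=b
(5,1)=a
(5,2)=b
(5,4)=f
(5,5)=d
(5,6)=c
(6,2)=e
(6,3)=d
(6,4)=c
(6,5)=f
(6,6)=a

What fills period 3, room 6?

Period 3 already has {b, c, d, f} and room 6 already has {a, b, c}, so period 3, room 6 must be e.

e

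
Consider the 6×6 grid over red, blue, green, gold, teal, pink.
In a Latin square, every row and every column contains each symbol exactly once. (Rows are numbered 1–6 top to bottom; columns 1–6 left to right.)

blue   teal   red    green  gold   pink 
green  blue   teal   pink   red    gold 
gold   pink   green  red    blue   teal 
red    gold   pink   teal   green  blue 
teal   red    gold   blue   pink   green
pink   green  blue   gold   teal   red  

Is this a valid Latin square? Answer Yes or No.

Yes

Each row is a permutation of the 6 symbols, and so is each column.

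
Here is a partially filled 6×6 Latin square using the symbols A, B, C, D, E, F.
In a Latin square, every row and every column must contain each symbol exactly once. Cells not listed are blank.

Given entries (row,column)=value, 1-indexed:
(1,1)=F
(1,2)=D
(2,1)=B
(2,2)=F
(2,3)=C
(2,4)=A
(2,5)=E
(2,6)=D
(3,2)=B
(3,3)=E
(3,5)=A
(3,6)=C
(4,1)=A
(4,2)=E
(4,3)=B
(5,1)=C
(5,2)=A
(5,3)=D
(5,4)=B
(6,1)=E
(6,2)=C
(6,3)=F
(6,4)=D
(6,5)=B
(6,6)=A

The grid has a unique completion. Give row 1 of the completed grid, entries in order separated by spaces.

F D A E C B

Row 1, column 3: row 1 has {D, F} and column 3 has {B, C, D, E, F}, leaving only A.
Row 1, column 5: row 1 has {A, D, F} and column 5 has {A, B, E}, leaving only C.
Row 1, column 4: row 1 has {A, C, D, F} and column 4 has {A, B, D}, leaving only E.
Row 1, column 6: row 1 has {A, C, D, E, F} and column 6 has {A, C, D}, leaving only B.
So row 1 reads: F D A E C B.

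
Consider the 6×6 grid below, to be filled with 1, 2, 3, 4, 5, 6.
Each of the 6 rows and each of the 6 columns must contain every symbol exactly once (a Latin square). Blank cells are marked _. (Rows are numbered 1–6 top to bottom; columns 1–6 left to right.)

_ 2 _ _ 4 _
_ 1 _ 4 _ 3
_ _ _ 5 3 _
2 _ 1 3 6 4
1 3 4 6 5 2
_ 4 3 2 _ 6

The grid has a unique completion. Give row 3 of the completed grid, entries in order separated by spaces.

4 6 2 5 3 1

Row 3, column 2: row 3 has {3, 5} and column 2 has {1, 2, 3, 4}, leaving only 6.
Row 3, column 1: row 3 has {3, 5, 6} and column 1 has {1, 2}, leaving only 4.
Row 3, column 3: row 3 has {3, 4, 5, 6} and column 3 has {1, 3, 4}, leaving only 2.
Row 3, column 6: row 3 has {2, 3, 4, 5, 6} and column 6 has {2, 3, 4, 6}, leaving only 1.
So row 3 reads: 4 6 2 5 3 1.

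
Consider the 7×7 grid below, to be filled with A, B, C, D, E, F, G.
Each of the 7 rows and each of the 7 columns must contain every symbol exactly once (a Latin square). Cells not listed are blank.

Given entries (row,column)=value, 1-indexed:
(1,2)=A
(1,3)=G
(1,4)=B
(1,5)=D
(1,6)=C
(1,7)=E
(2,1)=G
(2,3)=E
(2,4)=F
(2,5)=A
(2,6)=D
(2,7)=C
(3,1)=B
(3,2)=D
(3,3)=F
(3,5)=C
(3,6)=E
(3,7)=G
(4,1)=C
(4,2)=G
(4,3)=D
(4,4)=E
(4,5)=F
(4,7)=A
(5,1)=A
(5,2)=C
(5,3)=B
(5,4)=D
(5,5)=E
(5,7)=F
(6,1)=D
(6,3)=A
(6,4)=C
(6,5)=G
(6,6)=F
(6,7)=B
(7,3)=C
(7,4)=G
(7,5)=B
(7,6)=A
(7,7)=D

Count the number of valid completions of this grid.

1

Row 1, column 1: eliminating its row and column leaves {F}.
Row 2, column 2: eliminating its row and column leaves {B}.
Row 3, column 4: eliminating its row and column leaves {A}.
Row 4, column 6: eliminating its row and column leaves {B}.
Row 5, column 6: eliminating its row and column leaves {G}.
Row 6, column 2: eliminating its row and column leaves {E}.
Row 7, column 1: eliminating its row and column leaves {E, F}.
Row 7, column 2: eliminating its row and column leaves {E, F}.
Only one assignment across all blanks avoids any row or column repeat, giving 1 completion.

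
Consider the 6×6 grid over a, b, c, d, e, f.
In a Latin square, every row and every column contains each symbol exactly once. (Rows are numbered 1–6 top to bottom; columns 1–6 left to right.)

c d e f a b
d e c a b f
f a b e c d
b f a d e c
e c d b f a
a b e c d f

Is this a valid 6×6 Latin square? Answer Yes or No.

Every row is a permutation, but column 6 contains f twice (at rows 2 and 6).

No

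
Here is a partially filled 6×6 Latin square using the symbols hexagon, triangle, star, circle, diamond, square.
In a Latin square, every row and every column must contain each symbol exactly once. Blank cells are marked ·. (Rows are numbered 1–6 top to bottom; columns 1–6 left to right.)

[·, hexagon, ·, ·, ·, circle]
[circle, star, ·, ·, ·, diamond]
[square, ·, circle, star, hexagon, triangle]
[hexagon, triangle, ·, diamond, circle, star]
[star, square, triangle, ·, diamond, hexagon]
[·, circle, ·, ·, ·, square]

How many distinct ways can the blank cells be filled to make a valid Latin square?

3

Row 1, column 1: eliminating its row and column leaves {triangle, diamond}.
Row 1, column 3: eliminating its row and column leaves {star, diamond, square}.
Row 1, column 4: eliminating its row and column leaves {triangle, square}.
Row 1, column 5: eliminating its row and column leaves {triangle, star, square}.
Row 2, column 3: eliminating its row and column leaves {hexagon, square}.
Row 2, column 4: eliminating its row and column leaves {hexagon, triangle, square}.
Row 2, column 5: eliminating its row and column leaves {triangle, square}.
Row 3, column 2: eliminating its row and column leaves {diamond}.
Row 4, column 3: eliminating its row and column leaves {square}.
Row 5, column 4: eliminating its row and column leaves {circle}.
Row 6, column 1: eliminating its row and column leaves {triangle, diamond}.
Row 6, column 3: eliminating its row and column leaves {hexagon, star, diamond}.
Row 6, column 4: eliminating its row and column leaves {hexagon, triangle}.
Row 6, column 5: eliminating its row and column leaves {triangle, star}.
Enumerating the assignments across these blanks that avoid any row or column repeat gives 3 completions.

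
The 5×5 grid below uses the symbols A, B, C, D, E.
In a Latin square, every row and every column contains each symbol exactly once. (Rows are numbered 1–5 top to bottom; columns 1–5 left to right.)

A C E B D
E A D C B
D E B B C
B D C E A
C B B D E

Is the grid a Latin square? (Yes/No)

No

Row 5 contains B twice (at columns 2 and 3); row 3 is also not a permutation.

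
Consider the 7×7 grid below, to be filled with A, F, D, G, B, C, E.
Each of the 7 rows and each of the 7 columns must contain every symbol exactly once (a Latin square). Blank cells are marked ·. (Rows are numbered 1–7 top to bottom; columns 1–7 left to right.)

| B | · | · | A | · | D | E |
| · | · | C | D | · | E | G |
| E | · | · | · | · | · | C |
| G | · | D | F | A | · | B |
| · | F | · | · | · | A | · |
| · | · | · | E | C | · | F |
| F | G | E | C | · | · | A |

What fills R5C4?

Row 1, column 2: row 1 has {A, D, B, E} and column 2 has {F, G}, leaving only C.
Row 2, column 1: row 2 has {D, G, C, E} and column 1 has {F, G, B, E}, leaving only A.
Row 2, column 2: row 2 has {A, D, G, C, E} and column 2 has {F, G, C}, leaving only B.
Row 2, column 5: row 2 has {A, D, G, B, C, E} and column 5 has {A, C}, leaving only F.
Row 1, column 5: row 1 has {A, D, B, C, E} and column 5 has {A, F, C}, leaving only G.
Row 1, column 3: row 1 has {A, D, G, B, C, E} and column 3 has {D, C, E}, leaving only F.
Row 4, column 2: row 4 has {A, F, D, G, B} and column 2 has {F, G, B, C}, leaving only E.
Row 4, column 6: row 4 has {A, F, D, G, B, E} and column 6 has {A, D, E}, leaving only C.
Row 5, column 7: row 5 has {A, F} and column 7 has {A, F, G, B, C, E}, leaving only D.
Row 5, column 1: row 5 has {A, F, D} and column 1 has {A, F, G, B, E}, leaving only C.
Row 6, column 1: row 6 has {F, C, E} and column 1 has {A, F, G, B, C, E}, leaving only D.
Row 6, column 2: row 6 has {F, D, C, E} and column 2 has {F, G, B, C, E}, leaving only A.
Row 3, column 2: row 3 has {C, E} and column 2 has {A, F, G, B, C, E}, leaving only D.
Row 3, column 5: row 3 has {D, C, E} and column 5 has {A, F, G, C}, leaving only B.
Row 3, column 4: row 3 has {D, B, C, E} and column 4 has {A, F, D, C, E}, leaving only G.
Row 5 already has {A, F, D, C} and column 4 already has {A, F, D, G, C, E}, so row 5, column 4 must be B.

B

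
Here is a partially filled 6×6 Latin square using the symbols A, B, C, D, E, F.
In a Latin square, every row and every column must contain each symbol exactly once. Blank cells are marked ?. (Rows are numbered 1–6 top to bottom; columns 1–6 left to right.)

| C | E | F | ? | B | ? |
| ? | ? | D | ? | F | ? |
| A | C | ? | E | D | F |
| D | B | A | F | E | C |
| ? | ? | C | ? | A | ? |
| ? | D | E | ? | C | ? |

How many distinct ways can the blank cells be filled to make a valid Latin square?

Row 1, column 4: eliminating its row and column leaves {A, D}.
Row 1, column 6: eliminating its row and column leaves {A, D}.
Row 2, column 1: eliminating its row and column leaves {B, E}.
Row 2, column 2: eliminating its row and column leaves {A}.
Row 2, column 4: eliminating its row and column leaves {A, B, C}.
Row 2, column 6: eliminating its row and column leaves {A, B, E}.
Row 3, column 3: eliminating its row and column leaves {B}.
Row 5, column 1: eliminating its row and column leaves {B, E, F}.
Row 5, column 2: eliminating its row and column leaves {F}.
Row 5, column 4: eliminating its row and column leaves {B, D}.
Row 5, column 6: eliminating its row and column leaves {B, D, E}.
Row 6, column 1: eliminating its row and column leaves {B, F}.
Row 6, column 4: eliminating its row and column leaves {A, B}.
Row 6, column 6: eliminating its row and column leaves {A, B}.
Enumerating the assignments across these blanks that avoid any row or column repeat gives 3 completions.

3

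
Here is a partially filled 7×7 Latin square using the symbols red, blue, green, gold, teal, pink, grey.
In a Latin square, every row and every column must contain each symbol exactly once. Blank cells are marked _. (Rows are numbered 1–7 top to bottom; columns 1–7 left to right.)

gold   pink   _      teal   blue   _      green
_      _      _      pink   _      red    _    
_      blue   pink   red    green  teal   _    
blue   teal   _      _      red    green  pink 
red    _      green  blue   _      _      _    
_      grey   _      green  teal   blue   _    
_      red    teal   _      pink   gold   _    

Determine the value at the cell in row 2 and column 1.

Row 1, column 6: row 1 has {blue, green, gold, teal, pink} and column 6 has {red, blue, green, gold, teal}, leaving only grey.
Row 1, column 3: row 1 has {blue, green, gold, teal, pink, grey} and column 3 has {green, teal, pink}, leaving only red.
Row 3, column 1: row 3 has {red, blue, green, teal, pink} and column 1 has {red, blue, gold}, leaving only grey.
Row 3, column 7: row 3 has {red, blue, green, teal, pink, grey} and column 7 has {green, pink}, leaving only gold.
Row 5, column 2: row 5 has {red, blue, green} and column 2 has {red, blue, teal, pink, grey}, leaving only gold.
Row 2, column 2: row 2 has {red, pink} and column 2 has {red, blue, gold, teal, pink, grey}, leaving only green.
Row 2 already has {red, green, pink} and column 1 already has {red, blue, gold, grey}, so row 2, column 1 must be teal.

teal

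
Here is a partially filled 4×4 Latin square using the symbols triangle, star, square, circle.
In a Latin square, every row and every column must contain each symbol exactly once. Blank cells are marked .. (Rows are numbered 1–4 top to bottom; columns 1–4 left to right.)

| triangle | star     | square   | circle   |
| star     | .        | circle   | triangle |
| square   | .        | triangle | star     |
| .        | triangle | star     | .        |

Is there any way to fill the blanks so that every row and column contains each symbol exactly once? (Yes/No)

Yes

No row or column among the givens repeats a symbol, and propagating forced cells runs into no contradiction.
One valid completion exists (for instance, triangle star square circle / star square circle triangle / square circle triangle star / circle triangle star square).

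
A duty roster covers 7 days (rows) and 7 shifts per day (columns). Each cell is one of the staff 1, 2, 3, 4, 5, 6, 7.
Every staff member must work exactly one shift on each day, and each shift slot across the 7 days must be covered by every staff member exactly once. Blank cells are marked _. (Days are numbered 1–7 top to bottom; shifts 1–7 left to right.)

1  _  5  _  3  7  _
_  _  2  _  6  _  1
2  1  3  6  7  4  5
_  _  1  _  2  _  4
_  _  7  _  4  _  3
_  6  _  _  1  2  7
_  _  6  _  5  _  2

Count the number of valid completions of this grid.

Day 1, shift 2: eliminating its day and shift leaves {2, 4}.
Day 1, shift 4: eliminating its day and shift leaves {2, 4}.
Day 1, shift 7: eliminating its day and shift leaves {6}.
Day 2, shift 1: eliminating its day and shift leaves {3, 4, 5, 7}.
Day 2, shift 2: eliminating its day and shift leaves {3, 4, 5, 7}.
Day 2, shift 4: eliminating its day and shift leaves {3, 4, 5, 7}.
Day 2, shift 6: eliminating its day and shift leaves {3, 5}.
Day 4, shift 1: eliminating its day and shift leaves {3, 5, 6, 7}.
Day 4, shift 2: eliminating its day and shift leaves {3, 5, 7}.
Day 4, shift 4: eliminating its day and shift leaves {3, 5, 7}.
Day 4, shift 6: eliminating its day and shift leaves {3, 5, 6}.
Day 5, shift 1: eliminating its day and shift leaves {5, 6}.
Day 5, shift 2: eliminating its day and shift leaves {2, 5}.
Day 5, shift 4: eliminating its day and shift leaves {1, 2, 5}.
Day 5, shift 6: eliminating its day and shift leaves {1, 5, 6}.
Day 6, shift 1: eliminating its day and shift leaves {3, 4, 5}.
Day 6, shift 3: eliminating its day and shift leaves {4}.
Day 6, shift 4: eliminating its day and shift leaves {3, 4, 5}.
Day 7, shift 1: eliminating its day and shift leaves {3, 4, 7}.
Day 7, shift 2: eliminating its day and shift leaves {3, 4, 7}.
Day 7, shift 4: eliminating its day and shift leaves {1, 3, 4, 7}.
Day 7, shift 6: eliminating its day and shift leaves {1, 3}.
Enumerating the assignments across these blanks that avoid any day or shift repeat gives 19 completions.

19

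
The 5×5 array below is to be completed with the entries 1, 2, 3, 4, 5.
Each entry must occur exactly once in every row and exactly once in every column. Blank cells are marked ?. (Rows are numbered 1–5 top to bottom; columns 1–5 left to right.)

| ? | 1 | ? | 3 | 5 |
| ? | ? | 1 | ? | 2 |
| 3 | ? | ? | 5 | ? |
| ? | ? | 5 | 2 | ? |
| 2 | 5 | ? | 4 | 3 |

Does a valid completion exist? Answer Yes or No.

No

Row 2, column 4: row 2 together with column 4 already contain {1, 2, 3, 4, 5} — every symbol — so nothing can go there. The grid has no valid completion.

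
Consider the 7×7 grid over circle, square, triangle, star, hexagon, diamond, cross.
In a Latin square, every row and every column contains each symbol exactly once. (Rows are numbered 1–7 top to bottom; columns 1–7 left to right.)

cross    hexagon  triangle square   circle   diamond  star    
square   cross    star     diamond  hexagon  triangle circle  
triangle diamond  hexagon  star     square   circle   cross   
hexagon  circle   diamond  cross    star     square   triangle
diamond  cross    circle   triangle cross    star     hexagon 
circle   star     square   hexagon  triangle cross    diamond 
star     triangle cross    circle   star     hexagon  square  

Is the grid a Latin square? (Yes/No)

No

Row 5 contains cross twice (at columns 2 and 5); row 7 is also not a permutation.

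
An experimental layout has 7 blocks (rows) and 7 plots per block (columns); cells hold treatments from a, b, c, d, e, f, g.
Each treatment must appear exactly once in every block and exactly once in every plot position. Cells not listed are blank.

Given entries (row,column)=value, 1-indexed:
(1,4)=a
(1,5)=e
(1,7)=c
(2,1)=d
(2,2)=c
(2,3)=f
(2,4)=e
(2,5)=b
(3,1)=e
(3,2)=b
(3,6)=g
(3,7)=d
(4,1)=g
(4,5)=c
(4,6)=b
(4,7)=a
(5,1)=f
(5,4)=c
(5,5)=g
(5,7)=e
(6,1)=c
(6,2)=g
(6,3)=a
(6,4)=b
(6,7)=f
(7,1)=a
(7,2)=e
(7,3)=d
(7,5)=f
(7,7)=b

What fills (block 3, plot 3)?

Block 3 already has {b, d, e, g} and plot 3 already has {a, d, f}, so block 3, plot 3 must be c.

c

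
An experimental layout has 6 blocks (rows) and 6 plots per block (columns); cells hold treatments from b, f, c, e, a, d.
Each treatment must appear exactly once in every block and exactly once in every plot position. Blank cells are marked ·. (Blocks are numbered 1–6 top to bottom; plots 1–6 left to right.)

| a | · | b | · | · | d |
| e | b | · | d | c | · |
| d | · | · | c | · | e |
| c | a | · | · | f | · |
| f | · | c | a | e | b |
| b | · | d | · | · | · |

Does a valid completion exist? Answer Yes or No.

Block 1, plot 5: block 1 together with plot 5 already contain {b, f, c, e, a, d} — every symbol — so nothing can go there. The grid has no valid completion.

No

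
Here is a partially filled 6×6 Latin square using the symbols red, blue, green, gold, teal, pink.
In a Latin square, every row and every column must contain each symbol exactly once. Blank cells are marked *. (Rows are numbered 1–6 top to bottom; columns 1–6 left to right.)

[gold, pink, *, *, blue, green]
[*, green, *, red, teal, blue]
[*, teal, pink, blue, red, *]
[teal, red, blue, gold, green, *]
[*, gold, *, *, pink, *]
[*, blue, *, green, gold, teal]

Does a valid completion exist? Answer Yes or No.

Row 1, column 4: row 1 has {blue, green, gold, pink} and column 4 has {red, blue, green, gold}, so it must be teal.
Now row 5, column 4: row 5 together with column 4 already contain {red, blue, green, gold, teal, pink} — every symbol — so nothing can go there. The grid has no valid completion.

No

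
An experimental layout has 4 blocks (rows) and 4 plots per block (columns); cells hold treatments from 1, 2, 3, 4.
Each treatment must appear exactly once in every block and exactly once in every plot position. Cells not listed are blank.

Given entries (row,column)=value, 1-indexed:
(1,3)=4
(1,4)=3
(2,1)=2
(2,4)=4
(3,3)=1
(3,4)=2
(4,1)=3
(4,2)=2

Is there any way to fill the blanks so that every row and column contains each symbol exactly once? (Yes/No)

Block 4, plot 3: block 4 together with plot 3 already contain {1, 2, 3, 4} — every symbol — so nothing can go there. The grid has no valid completion.

No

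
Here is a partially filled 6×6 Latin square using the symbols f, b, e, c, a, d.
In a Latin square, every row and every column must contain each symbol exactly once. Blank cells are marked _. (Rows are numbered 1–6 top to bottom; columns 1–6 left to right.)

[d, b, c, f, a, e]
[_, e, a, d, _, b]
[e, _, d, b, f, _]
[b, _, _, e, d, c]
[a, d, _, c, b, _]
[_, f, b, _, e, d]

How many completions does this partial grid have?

1

Row 2, column 1: eliminating its row and column leaves {f, c}.
Row 2, column 5: eliminating its row and column leaves {c}.
Row 3, column 2: eliminating its row and column leaves {c, a}.
Row 3, column 6: eliminating its row and column leaves {a}.
Row 4, column 2: eliminating its row and column leaves {a}.
Row 4, column 3: eliminating its row and column leaves {f}.
Row 5, column 3: eliminating its row and column leaves {f, e}.
Row 5, column 6: eliminating its row and column leaves {f}.
Row 6, column 1: eliminating its row and column leaves {c}.
Row 6, column 4: eliminating its row and column leaves {a}.
Only one assignment across all blanks avoids any row or column repeat, giving 1 completion.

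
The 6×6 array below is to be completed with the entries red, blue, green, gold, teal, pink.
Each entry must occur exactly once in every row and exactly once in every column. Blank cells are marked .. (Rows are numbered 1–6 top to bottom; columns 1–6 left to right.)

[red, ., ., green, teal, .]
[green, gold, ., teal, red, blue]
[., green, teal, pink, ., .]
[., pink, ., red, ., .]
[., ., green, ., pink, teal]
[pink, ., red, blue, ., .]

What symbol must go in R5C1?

Row 1, column 2: row 1 has {red, green, teal} and column 2 has {green, gold, pink}, leaving only blue.
Row 2, column 3: row 2 has {red, blue, green, gold, teal} and column 3 has {red, green, teal}, leaving only pink.
Row 1, column 3: row 1 has {red, blue, green, teal} and column 3 has {red, green, teal, pink}, leaving only gold.
Row 1, column 6: row 1 has {red, blue, green, gold, teal} and column 6 has {blue, teal}, leaving only pink.
Row 4, column 3: row 4 has {red, pink} and column 3 has {red, green, gold, teal, pink}, leaving only blue.
Row 5, column 2: row 5 has {green, teal, pink} and column 2 has {blue, green, gold, pink}, leaving only red.
Row 5, column 4: row 5 has {red, green, teal, pink} and column 4 has {red, blue, green, teal, pink}, leaving only gold.
Row 5 already has {red, green, gold, teal, pink} and column 1 already has {red, green, pink}, so row 5, column 1 must be blue.

blue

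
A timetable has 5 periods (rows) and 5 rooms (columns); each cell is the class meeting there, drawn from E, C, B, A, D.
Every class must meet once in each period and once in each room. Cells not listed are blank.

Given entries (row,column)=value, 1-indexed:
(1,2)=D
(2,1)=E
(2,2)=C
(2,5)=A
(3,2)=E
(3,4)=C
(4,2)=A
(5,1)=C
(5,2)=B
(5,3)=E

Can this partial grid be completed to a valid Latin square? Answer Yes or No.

No period or room among the givens repeats a symbol, and propagating forced cells runs into no contradiction.
One valid completion exists (for instance, A D C B E / E C B D A / D E A C B / B A D E C / C B E A D).

Yes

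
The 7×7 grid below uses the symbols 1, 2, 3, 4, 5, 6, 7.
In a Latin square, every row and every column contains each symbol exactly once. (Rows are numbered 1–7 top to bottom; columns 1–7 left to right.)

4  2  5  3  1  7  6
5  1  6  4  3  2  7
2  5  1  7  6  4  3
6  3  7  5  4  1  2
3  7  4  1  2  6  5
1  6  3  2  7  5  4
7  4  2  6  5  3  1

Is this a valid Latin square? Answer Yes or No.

Each row is a permutation of the 7 symbols, and so is each column.

Yes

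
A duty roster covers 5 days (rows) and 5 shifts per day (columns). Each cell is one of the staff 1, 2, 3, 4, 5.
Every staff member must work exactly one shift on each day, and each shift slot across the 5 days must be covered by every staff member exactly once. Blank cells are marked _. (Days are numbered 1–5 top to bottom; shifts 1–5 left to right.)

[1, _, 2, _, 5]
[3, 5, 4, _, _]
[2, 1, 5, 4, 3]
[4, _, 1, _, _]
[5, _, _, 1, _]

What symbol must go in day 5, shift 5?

Day 1, shift 4: day 1 has {1, 2, 5} and shift 4 has {1, 4}, leaving only 3.
Day 1, shift 2: day 1 has {1, 2, 3, 5} and shift 2 has {1, 5}, leaving only 4.
Day 2, shift 4: day 2 has {3, 4, 5} and shift 4 has {1, 3, 4}, leaving only 2.
Day 2, shift 5: day 2 has {2, 3, 4, 5} and shift 5 has {3, 5}, leaving only 1.
Day 4, shift 4: day 4 has {1, 4} and shift 4 has {1, 2, 3, 4}, leaving only 5.
Day 4, shift 5: day 4 has {1, 4, 5} and shift 5 has {1, 3, 5}, leaving only 2.
Day 5 already has {1, 5} and shift 5 already has {1, 2, 3, 5}, so day 5, shift 5 must be 4.

4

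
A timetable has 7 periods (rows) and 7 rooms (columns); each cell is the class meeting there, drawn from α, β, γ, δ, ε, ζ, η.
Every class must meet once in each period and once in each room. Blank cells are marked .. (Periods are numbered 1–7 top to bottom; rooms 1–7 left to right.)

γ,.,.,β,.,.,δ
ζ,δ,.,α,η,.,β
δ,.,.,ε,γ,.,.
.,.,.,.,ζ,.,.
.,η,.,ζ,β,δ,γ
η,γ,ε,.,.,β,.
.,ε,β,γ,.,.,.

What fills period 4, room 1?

Period 2, room 3: period 2 has {α, β, δ, ζ, η} and room 3 has {β, ε}, leaving only γ.
Period 2, room 6: period 2 has {α, β, γ, δ, ζ, η} and room 6 has {β, δ}, leaving only ε.
Period 5, room 3: period 5 has {β, γ, δ, ζ, η} and room 3 has {β, γ, ε}, leaving only α.
Period 5, room 1: period 5 has {α, β, γ, δ, ζ, η} and room 1 has {γ, δ, ζ, η}, leaving only ε.
Period 6, room 4: period 6 has {β, γ, ε, η} and room 4 has {α, β, γ, ε, ζ}, leaving only δ.
Period 4, room 4: period 4 has {ζ} and room 4 has {α, β, γ, δ, ε, ζ}, leaving only η.
Period 4, room 3: period 4 has {ζ, η} and room 3 has {α, β, γ, ε}, leaving only δ.
Period 6, room 5: period 6 has {β, γ, δ, ε, η} and room 5 has {β, γ, ζ, η}, leaving only α.
Period 1, room 5: period 1 has {β, γ, δ} and room 5 has {α, β, γ, ζ, η}, leaving only ε.
Period 6, room 7: period 6 has {α, β, γ, δ, ε, η} and room 7 has {β, γ, δ}, leaving only ζ.
Period 7, room 1: period 7 has {β, γ, ε} and room 1 has {γ, δ, ε, ζ, η}, leaving only α.
Period 4 already has {δ, ζ, η} and room 1 already has {α, γ, δ, ε, ζ, η}, so period 4, room 1 must be β.

β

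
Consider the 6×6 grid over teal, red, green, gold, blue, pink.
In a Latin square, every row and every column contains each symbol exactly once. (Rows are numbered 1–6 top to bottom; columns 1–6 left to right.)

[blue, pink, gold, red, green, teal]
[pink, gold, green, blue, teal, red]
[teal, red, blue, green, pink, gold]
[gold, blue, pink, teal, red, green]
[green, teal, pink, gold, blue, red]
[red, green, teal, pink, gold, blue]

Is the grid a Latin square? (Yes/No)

No

Every row is a permutation, but column 3 contains pink twice (at rows 4 and 5).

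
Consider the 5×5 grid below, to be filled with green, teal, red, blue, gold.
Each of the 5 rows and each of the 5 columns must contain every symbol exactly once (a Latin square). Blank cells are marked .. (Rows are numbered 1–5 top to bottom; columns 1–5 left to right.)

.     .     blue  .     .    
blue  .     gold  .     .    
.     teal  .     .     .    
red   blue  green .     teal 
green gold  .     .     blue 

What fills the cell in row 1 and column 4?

Row 3, column 1: row 3 has {teal} and column 1 has {green, red, blue}, leaving only gold.
Row 1, column 1: row 1 has {blue} and column 1 has {green, red, blue, gold}, leaving only teal.
Row 3, column 3: row 3 has {teal, gold} and column 3 has {green, blue, gold}, leaving only red.
Row 3, column 5: row 3 has {teal, red, gold} and column 5 has {teal, blue}, leaving only green.
Row 2, column 5: row 2 has {blue, gold} and column 5 has {green, teal, blue}, leaving only red.
Row 1, column 5: row 1 has {teal, blue} and column 5 has {green, teal, red, blue}, leaving only gold.
Row 2, column 2: row 2 has {red, blue, gold} and column 2 has {teal, blue, gold}, leaving only green.
Row 1, column 2: row 1 has {teal, blue, gold} and column 2 has {green, teal, blue, gold}, leaving only red.
Row 1 already has {teal, red, blue, gold} and column 4 already has {}, so row 1, column 4 must be green.

green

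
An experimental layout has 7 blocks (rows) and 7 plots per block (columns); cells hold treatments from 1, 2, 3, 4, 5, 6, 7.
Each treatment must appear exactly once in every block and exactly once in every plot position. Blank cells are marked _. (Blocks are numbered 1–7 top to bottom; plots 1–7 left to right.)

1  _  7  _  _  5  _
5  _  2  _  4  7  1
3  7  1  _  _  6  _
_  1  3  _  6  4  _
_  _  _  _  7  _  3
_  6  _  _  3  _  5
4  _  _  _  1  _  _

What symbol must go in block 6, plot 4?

Block 1, plot 5: block 1 has {1, 5, 7} and plot 5 has {1, 3, 4, 6, 7}, leaving only 2.
Block 2, plot 2: block 2 has {1, 2, 4, 5, 7} and plot 2 has {1, 6, 7}, leaving only 3.
Block 1, plot 2: block 1 has {1, 2, 5, 7} and plot 2 has {1, 3, 6, 7}, leaving only 4.
Block 1, plot 7: block 1 has {1, 2, 4, 5, 7} and plot 7 has {1, 3, 5}, leaving only 6.
Block 1, plot 4: block 1 has {1, 2, 4, 5, 6, 7} and plot 4 has {}, leaving only 3.
Block 2, plot 4: block 2 has {1, 2, 3, 4, 5, 7} and plot 4 has {3}, leaving only 6.
Block 3, plot 5: block 3 has {1, 3, 6, 7} and plot 5 has {1, 2, 3, 4, 6, 7}, leaving only 5.
Block 6, plot 3: block 6 has {3, 5, 6} and plot 3 has {1, 2, 3, 7}, leaving only 4.
Block 6, plot 4 is narrowed to {1, 2, 7}.
If it were 2, then block 7, plot 7 would be left with no valid symbol.
If it were 7, then block 7, plot 4 would be left with no valid symbol.
So block 6, plot 4 must be 1.

1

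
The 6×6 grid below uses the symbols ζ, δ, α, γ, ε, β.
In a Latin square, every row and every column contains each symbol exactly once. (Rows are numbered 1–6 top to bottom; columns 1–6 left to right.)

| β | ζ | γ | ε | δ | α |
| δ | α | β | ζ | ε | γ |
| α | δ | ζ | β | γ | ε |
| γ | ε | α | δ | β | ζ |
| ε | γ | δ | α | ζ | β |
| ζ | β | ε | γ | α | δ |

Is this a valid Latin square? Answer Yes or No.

Each row is a permutation of the 6 symbols, and so is each column.

Yes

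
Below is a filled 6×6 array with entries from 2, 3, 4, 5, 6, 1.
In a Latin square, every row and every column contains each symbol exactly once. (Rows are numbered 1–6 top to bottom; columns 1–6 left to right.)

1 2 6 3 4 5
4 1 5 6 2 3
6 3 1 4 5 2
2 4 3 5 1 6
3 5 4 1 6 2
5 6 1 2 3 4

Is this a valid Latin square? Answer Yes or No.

No

Every row is a permutation, but column 6 contains 2 twice (at rows 3 and 5).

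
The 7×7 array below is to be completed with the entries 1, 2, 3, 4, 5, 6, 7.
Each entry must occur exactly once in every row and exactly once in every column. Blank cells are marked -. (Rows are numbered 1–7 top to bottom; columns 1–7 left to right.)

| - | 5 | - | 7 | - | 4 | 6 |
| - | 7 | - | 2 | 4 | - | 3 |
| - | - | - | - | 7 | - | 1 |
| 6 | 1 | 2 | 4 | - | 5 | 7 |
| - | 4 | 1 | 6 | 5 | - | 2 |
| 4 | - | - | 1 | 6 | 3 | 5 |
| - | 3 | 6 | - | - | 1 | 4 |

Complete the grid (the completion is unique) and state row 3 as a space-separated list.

Row 1, column 3: row 1 has {4, 5, 6, 7} and column 3 has {1, 2, 6}, leaving only 3.
Row 2, column 3: row 2 has {2, 3, 4, 7} and column 3 has {1, 2, 3, 6}, leaving only 5.
Row 3, column 3: row 3 has {1, 7} and column 3 has {1, 2, 3, 5, 6}, leaving only 4.
Row 2, column 1: row 2 has {2, 3, 4, 5, 7} and column 1 has {4, 6}, leaving only 1.
Row 1, column 1: row 1 has {3, 4, 5, 6, 7} and column 1 has {1, 4, 6}, leaving only 2.
Row 1, column 5: row 1 has {2, 3, 4, 5, 6, 7} and column 5 has {4, 5, 6, 7}, leaving only 1.
Row 2, column 6: row 2 has {1, 2, 3, 4, 5, 7} and column 6 has {1, 3, 4, 5}, leaving only 6.
Row 3, column 6: row 3 has {1, 4, 7} and column 6 has {1, 3, 4, 5, 6}, leaving only 2.
Row 3, column 2: row 3 has {1, 2, 4, 7} and column 2 has {1, 3, 4, 5, 7}, leaving only 6.
Row 4, column 5: row 4 has {1, 2, 4, 5, 6, 7} and column 5 has {1, 4, 5, 6, 7}, leaving only 3.
Row 5, column 6: row 5 has {1, 2, 4, 5, 6} and column 6 has {1, 2, 3, 4, 5, 6}, leaving only 7.
Row 5, column 1: row 5 has {1, 2, 4, 5, 6, 7} and column 1 has {1, 2, 4, 6}, leaving only 3.
Row 3, column 1: row 3 has {1, 2, 4, 6, 7} and column 1 has {1, 2, 3, 4, 6}, leaving only 5.
Row 3, column 4: row 3 has {1, 2, 4, 5, 6, 7} and column 4 has {1, 2, 4, 6, 7}, leaving only 3.
So row 3 reads: 5 6 4 3 7 2 1.

5 6 4 3 7 2 1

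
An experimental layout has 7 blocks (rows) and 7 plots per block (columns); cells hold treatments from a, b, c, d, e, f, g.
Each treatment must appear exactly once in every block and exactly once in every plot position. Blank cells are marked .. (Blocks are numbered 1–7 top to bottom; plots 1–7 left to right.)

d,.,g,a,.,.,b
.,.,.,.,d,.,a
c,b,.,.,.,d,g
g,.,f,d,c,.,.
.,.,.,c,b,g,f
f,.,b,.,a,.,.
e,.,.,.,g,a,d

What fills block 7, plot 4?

b

Block 2, plot 1: block 2 has {a, d} and plot 1 has {c, d, e, f, g}, leaving only b.
Block 4, plot 7: block 4 has {c, d, f, g} and plot 7 has {a, b, d, f, g}, leaving only e.
Block 4, plot 2: block 4 has {c, d, e, f, g} and plot 2 has {b}, leaving only a.
Block 4, plot 6: block 4 has {a, c, d, e, f, g} and plot 6 has {a, d, g}, leaving only b.
Block 5, plot 1: block 5 has {b, c, f, g} and plot 1 has {b, c, d, e, f, g}, leaving only a.
Block 6, plot 7: block 6 has {a, b, f} and plot 7 has {a, b, d, e, f, g}, leaving only c.
Block 6, plot 6: block 6 has {a, b, c, f} and plot 6 has {a, b, d, g}, leaving only e.
Block 6, plot 4: block 6 has {a, b, c, e, f} and plot 4 has {a, c, d}, leaving only g.
Block 6, plot 2: block 6 has {a, b, c, e, f, g} and plot 2 has {a, b}, leaving only d.
Block 5, plot 2: block 5 has {a, b, c, f, g} and plot 2 has {a, b, d}, leaving only e.
Block 5, plot 3: block 5 has {a, b, c, e, f, g} and plot 3 has {b, f, g}, leaving only d.
Block 7, plot 3: block 7 has {a, d, e, g} and plot 3 has {b, d, f, g}, leaving only c.
Block 2, plot 3: block 2 has {a, b, d} and plot 3 has {b, c, d, f, g}, leaving only e.
Block 2, plot 4: block 2 has {a, b, d, e} and plot 4 has {a, c, d, g}, leaving only f.
Block 7 already has {a, c, d, e, g} and plot 4 already has {a, c, d, f, g}, so block 7, plot 4 must be b.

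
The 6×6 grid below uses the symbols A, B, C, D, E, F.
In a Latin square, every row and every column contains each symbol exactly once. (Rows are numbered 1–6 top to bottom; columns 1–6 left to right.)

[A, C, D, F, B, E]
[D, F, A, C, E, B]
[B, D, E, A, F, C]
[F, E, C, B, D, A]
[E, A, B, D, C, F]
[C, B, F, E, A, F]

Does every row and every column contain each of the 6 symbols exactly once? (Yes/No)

Row 6 contains F twice (at columns 3 and 6), so it is not a permutation.

No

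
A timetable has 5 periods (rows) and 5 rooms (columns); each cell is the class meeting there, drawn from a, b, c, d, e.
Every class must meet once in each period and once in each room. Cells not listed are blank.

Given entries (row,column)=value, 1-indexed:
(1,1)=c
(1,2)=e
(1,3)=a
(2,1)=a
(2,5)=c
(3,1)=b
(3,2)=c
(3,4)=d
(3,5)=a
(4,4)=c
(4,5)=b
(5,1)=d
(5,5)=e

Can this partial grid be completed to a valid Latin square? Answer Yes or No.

No period or room among the givens repeats a symbol, and propagating forced cells runs into no contradiction.
One valid completion exists (for instance, c e a b d / a d b e c / b c e d a / e a d c b / d b c a e).

Yes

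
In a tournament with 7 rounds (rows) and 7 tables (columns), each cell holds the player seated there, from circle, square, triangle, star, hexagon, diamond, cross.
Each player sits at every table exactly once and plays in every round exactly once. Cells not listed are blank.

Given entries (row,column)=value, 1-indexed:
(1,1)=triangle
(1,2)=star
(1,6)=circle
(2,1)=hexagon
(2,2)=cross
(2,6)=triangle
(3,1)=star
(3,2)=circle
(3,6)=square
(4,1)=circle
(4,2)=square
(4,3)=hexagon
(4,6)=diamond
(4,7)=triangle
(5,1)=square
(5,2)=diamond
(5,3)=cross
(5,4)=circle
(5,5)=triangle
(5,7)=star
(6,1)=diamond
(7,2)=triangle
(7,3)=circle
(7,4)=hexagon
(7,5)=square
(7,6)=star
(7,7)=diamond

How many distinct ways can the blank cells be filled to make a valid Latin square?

Round 1, table 3: eliminating its round and table leaves {square, diamond}.
Round 1, table 4: eliminating its round and table leaves {square, diamond, cross}.
Round 1, table 5: eliminating its round and table leaves {hexagon, diamond, cross}.
Round 1, table 7: eliminating its round and table leaves {square, hexagon, cross}.
Round 2, table 3: eliminating its round and table leaves {square, star, diamond}.
Round 2, table 4: eliminating its round and table leaves {square, star, diamond}.
Round 2, table 5: eliminating its round and table leaves {circle, star, diamond}.
Round 2, table 7: eliminating its round and table leaves {circle, square}.
Round 3, table 3: eliminating its round and table leaves {triangle, diamond}.
Round 3, table 4: eliminating its round and table leaves {triangle, diamond, cross}.
Round 3, table 5: eliminating its round and table leaves {hexagon, diamond, cross}.
Round 3, table 7: eliminating its round and table leaves {hexagon, cross}.
Round 4, table 4: eliminating its round and table leaves {star, cross}.
Round 4, table 5: eliminating its round and table leaves {star, cross}.
Round 5, table 6: eliminating its round and table leaves {hexagon}.
Round 6, table 2: eliminating its round and table leaves {hexagon}.
Round 6, table 3: eliminating its round and table leaves {square, triangle, star}.
Round 6, table 4: eliminating its round and table leaves {square, triangle, star, cross}.
Round 6, table 5: eliminating its round and table leaves {circle, star, hexagon, cross}.
Round 6, table 6: eliminating its round and table leaves {hexagon, cross}.
Round 6, table 7: eliminating its round and table leaves {circle, square, hexagon, cross}.
Round 7, table 1: eliminating its round and table leaves {cross}.
Enumerating the assignments across these blanks that avoid any round or table repeat gives 9 completions.

9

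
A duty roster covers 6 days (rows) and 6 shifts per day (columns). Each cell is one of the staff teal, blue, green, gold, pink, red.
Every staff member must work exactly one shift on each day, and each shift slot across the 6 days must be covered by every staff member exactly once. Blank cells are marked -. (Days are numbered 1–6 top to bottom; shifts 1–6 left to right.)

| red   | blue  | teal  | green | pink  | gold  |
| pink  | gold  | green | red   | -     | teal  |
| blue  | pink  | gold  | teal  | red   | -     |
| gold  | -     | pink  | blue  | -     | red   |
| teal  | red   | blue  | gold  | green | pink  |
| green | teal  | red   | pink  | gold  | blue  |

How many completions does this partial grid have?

Day 2, shift 5: eliminating its day and shift leaves {blue}.
Day 3, shift 6: eliminating its day and shift leaves {green}.
Day 4, shift 2: eliminating its day and shift leaves {green}.
Day 4, shift 5: eliminating its day and shift leaves {teal}.
Only one assignment across all blanks avoids any day or shift repeat, giving 1 completion.

1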